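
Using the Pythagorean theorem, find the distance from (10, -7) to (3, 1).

√(Σ(x_i - y_i)²) = √((10 - 3)² + (-7 - 1)²)
= √(7² + (-8)²) = √(49 + 64) = √113 ≈ 10.6301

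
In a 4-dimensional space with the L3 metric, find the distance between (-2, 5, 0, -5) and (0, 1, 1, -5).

(Σ|x_i - y_i|^3)^(1/3) = (|-2 - 0|^3 + |5 - 1|^3 + |0 - 1|^3 + |-5 - (-5)|^3)^(1/3)
= (2^3 + 4^3 + 1^3 + 0^3)^(1/3) = (8 + 64 + 1 + 0)^(1/3) = (73)^(1/3) ≈ 4.1793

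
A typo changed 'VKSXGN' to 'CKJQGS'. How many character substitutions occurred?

Differing positions: 1, 3, 4, 6. Hamming distance = 4.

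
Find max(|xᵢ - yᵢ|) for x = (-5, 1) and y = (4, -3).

max(|x_i - y_i|) = max(|-5 - 4|, |1 - (-3)|) = max(9, 4) = 9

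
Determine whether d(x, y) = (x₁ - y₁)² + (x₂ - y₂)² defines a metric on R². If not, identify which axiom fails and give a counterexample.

No. The squared Euclidean distance fails the triangle inequality. Counterexample: x = (0, 0), y = (2, 5), z = (4, 10). d(x,z) = 4² + 10² = 116, but d(x,y) + d(y,z) = (2² + 5²) + (2² + 5²) = 29 + 29 = 58. Since 116 > 58, the triangle inequality is violated. (Note: √d, the ordinary Euclidean distance, IS a metric.)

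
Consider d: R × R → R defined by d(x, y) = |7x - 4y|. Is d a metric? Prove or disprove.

No. d fails symmetry: d(6, 3) = |7·6 - 4·3| = |30| = 30, but d(3, 6) = |7·3 - 4·6| = |-3| = 3. Since 30 ≠ 3, d(x,y) ≠ d(y,x) in general.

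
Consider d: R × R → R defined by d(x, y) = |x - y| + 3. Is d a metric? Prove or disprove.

No. d fails identity of indiscernibles (specifically d(x,x) = 0): d(5, 5) = |5 - 5| + 3 = 0 + 3 = 3 ≠ 0.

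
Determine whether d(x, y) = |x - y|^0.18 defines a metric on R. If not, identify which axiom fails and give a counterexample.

Yes. With 0 < p = 0.18 ≤ 1, d(x,y) = |x-y|^0.18 is a metric on R. Non-negativity and symmetry are immediate; |x-y|^0.18 = 0 ⟺ |x-y| = 0 ⟺ x = y. For the triangle inequality, the function t ↦ t^0.18 is subadditive on [0,∞) when p ≤ 1, so |x-z|^0.18 ≤ (|x-y| + |y-z|)^0.18 ≤ |x-y|^0.18 + |y-z|^0.18.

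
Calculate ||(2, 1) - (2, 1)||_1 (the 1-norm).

Σ|x_i - y_i| = |2 - 2| + |1 - 1| = 0 + 0 = 0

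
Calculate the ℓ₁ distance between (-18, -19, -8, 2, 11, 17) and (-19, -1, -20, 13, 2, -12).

Σ|x_i - y_i| = |-18 - (-19)| + |-19 - (-1)| + |-8 - (-20)| + |2 - 13| + |11 - 2| + |17 - (-12)| = 1 + 18 + 12 + 11 + 9 + 29 = 80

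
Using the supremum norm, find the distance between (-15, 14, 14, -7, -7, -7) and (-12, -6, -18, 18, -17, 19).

max(|x_i - y_i|) = max(|-15 - (-12)|, |14 - (-6)|, |14 - (-18)|, |-7 - 18|, |-7 - (-17)|, |-7 - 19|) = max(3, 20, 32, 25, 10, 26) = 32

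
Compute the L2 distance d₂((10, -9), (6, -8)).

√(Σ(x_i - y_i)²) = √((10 - 6)² + (-9 - (-8))²)
= √(4² + (-1)²) = √(16 + 1) = √17 ≈ 4.1231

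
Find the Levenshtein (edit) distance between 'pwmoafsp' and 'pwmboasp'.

Let D[i][j] be the edit distance between the first i characters of 'pwmoafsp' and the first j characters of 'pwmboasp', with D[i][0] = i, D[0][j] = j, and D[i][j] = D[i-1][j-1] if the characters match, else 1 + min(D[i-1][j], D[i][j-1], D[i-1][j-1]). Filling the table (rows: prefixes of 'pwmoafsp', columns: prefixes of 'pwmboasp'):
     ε  p  w  m  b  o  a  s  p
  ε  0  1  2  3  4  5  6  7  8
  p  1  0  1  2  3  4  5  6  7
  w  2  1  0  1  2  3  4  5  6
  m  3  2  1  0  1  2  3  4  5
  o  4  3  2  1  1  1  2  3  4
  a  5  4  3  2  2  2  1  2  3
  f  6  5  4  3  3  3  2  2  3
  s  7  6  5  4  4  4  3  2  3
  p  8  7  6  5  5  5  4  3  2
The bottom-right entry gives D[8][8] = 2, so no sequence of fewer than 2 edits works. Backtracking through the table gives one optimal edit sequence (2 edits):
  pwmoafsp → pwmboafsp (ins b @4)
  pwmboafsp → pwmboasp (del f @7)
Edit distance = 2.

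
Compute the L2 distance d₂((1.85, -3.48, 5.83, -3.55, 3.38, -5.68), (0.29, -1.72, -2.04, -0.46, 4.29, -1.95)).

√(Σ(x_i - y_i)²) = √((1.85 - 0.29)² + (-3.48 - (-1.72))² + (5.83 - (-2.04))² + (-3.55 - (-0.46))² + (3.38 - 4.29)² + (-5.68 - (-1.95))²)
= √(1.56² + (-1.76)² + 7.87² + (-3.09)² + (-0.91)² + (-3.73)²) = √(2.4336 + 3.0976 + 61.9369 + 9.5481 + 0.8281 + 13.9129) = √91.7572 ≈ 9.579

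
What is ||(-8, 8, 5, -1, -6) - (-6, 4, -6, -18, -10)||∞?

max(|x_i - y_i|) = max(|-8 - (-6)|, |8 - 4|, |5 - (-6)|, |-1 - (-18)|, |-6 - (-10)|) = max(2, 4, 11, 17, 4) = 17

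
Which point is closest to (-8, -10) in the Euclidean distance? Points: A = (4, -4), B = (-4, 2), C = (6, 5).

Distances: d(A) ≈ 13.4164, d(B) ≈ 12.6491, d(C) ≈ 20.5183. Nearest: B = (-4, 2) with distance 12.6491.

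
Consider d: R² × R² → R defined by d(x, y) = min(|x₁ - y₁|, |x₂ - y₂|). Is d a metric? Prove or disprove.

No. d fails identity of indiscernibles: take x = (-3, 0) and y = (-3, 2). Then d(x,y) = min(|-3 - (-3)|, |0 - 2|) = min(0, 2) = 0, yet x ≠ y.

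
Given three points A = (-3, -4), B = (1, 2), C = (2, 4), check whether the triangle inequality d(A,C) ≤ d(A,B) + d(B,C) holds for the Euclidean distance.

d(A,B) = √(4² + 6²) = √52 ≈ 7.2111, d(B,C) = √(1² + 2²) = √5 ≈ 2.2361, d(A,C) = √(5² + 8²) = √89 ≈ 9.434.
d(A,C) ≈ 9.434 ≤ 7.2111 + 2.2361 = 9.4472. Triangle inequality is satisfied.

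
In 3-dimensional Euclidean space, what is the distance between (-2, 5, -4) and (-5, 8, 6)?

√(Σ(x_i - y_i)²) = √((-2 - (-5))² + (5 - 8)² + (-4 - 6)²)
= √(3² + (-3)² + (-10)²) = √(9 + 9 + 100) = √118 ≈ 10.8628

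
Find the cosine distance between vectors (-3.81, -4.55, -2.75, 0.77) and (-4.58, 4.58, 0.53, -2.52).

With u = (-3.81, -4.55, -2.75, 0.77), v = (-4.58, 4.58, 0.53, -2.52):
u·v = (-3.81)·(-4.58) + (-4.55)·4.58 + (-2.75)·0.53 + 0.77·(-2.52) = 17.4498 + (-20.839) + (-1.4575) + (-1.9404) = -6.7871.
|u| = √((-3.81)² + (-4.55)² + (-2.75)² + 0.77²) = √(14.5161 + 20.7025 + 7.5625 + 0.5929) = √43.374, |v| = √((-4.58)² + 4.58² + 0.53² + (-2.52)²) = √(20.9764 + 20.9764 + 0.2809 + 6.3504) = √48.5841.
cos θ = (u·v)/(|u||v|) = -6.7871/(√43.374·√48.5841) ≈ -0.1479
Cosine distance = 1 - cos θ ≈ 1 - (-0.1479) = 1.1479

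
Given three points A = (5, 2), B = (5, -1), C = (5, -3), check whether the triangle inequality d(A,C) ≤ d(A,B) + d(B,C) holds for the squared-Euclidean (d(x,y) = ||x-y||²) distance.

d(A,B) = 0² + 3² = 9, d(B,C) = 0² + 2² = 4, d(A,C) = 0² + 5² = 25.
d(A,C) = 25 > 9 + 4 = 13. Triangle inequality is VIOLATED. (Squared-Euclidean is not a metric — this is a counterexample.)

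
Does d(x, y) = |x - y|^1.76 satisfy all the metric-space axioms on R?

No. d(x,y) = |x-y|^1.76 fails the triangle inequality since p = 1.76 > 1. Counterexample: x = -5, y = 3, z = 11. d(x,z) = |-5 - 11|^1.76 = 16^1.76 ≈ 131.5986, but d(x,y) + d(y,z) = 8^1.76 + 8^1.76 ≈ 38.8542 + 38.8542 = 77.7084. Since 131.5986 > 77.7084, the triangle inequality is violated.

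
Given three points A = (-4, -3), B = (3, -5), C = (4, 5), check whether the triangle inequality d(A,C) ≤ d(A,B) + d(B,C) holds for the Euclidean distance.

d(A,B) = √(7² + 2²) = √53 ≈ 7.2801, d(B,C) = √(1² + 10²) = √101 ≈ 10.0499, d(A,C) = √(8² + 8²) = √128 ≈ 11.3137.
d(A,C) ≈ 11.3137 ≤ 7.2801 + 10.0499 = 17.33. Triangle inequality is satisfied.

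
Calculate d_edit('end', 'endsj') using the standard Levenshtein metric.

Let D[i][j] be the edit distance between the first i characters of 'end' and the first j characters of 'endsj', with D[i][0] = i, D[0][j] = j, and D[i][j] = D[i-1][j-1] if the characters match, else 1 + min(D[i-1][j], D[i][j-1], D[i-1][j-1]). Filling the table (rows: prefixes of 'end', columns: prefixes of 'endsj'):
     ε  e  n  d  s  j
  ε  0  1  2  3  4  5
  e  1  0  1  2  3  4
  n  2  1  0  1  2  3
  d  3  2  1  0  1  2
The bottom-right entry gives D[3][5] = 2, so no sequence of fewer than 2 edits works. Backtracking through the table gives one optimal edit sequence (2 edits):
  end → ends (ins s @4)
  ends → endsj (ins j @5)
Edit distance = 2.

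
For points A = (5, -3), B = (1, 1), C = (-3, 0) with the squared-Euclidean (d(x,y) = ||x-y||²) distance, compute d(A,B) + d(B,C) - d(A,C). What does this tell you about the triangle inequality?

d(A,B) = 4² + 4² = 32, d(B,C) = 4² + 1² = 17, d(A,C) = 8² + 3² = 73.
d(A,B) + d(B,C) - d(A,C) = 32 + 17 - 73 = 49 - 73 = -24. This is < 0, so the triangle inequality FAILS for these points (squared-Euclidean is not a metric).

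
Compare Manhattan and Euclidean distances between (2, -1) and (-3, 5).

L1 = |2 - (-3)| + |-1 - 5| = 5 + 6 = 11
L2 = √(5² + 6²) = √61 ≈ 7.8102
L1 ≥ L2 always (equality iff movement is along one axis); L1 > L2 here.
Ratio L1/L2 = 11/√61 ≈ 1.4084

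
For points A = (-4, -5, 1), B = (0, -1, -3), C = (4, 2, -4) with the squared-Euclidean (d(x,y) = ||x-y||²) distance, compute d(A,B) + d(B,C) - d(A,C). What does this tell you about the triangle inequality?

d(A,B) = 4² + 4² + 4² = 48, d(B,C) = 4² + 3² + 1² = 26, d(A,C) = 8² + 7² + 5² = 138.
d(A,B) + d(B,C) - d(A,C) = 48 + 26 - 138 = 74 - 138 = -64. This is < 0, so the triangle inequality FAILS for these points (squared-Euclidean is not a metric).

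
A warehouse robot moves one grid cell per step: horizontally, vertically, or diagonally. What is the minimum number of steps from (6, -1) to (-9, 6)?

max(|x_i - y_i|) = max(|6 - (-9)|, |-1 - 6|) = max(15, 7) = 15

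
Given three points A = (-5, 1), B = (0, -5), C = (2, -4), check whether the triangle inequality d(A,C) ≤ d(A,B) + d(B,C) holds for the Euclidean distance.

d(A,B) = √(5² + 6²) = √61 ≈ 7.8102, d(B,C) = √(2² + 1²) = √5 ≈ 2.2361, d(A,C) = √(7² + 5²) = √74 ≈ 8.6023.
d(A,C) ≈ 8.6023 ≤ 7.8102 + 2.2361 = 10.0463. Triangle inequality is satisfied.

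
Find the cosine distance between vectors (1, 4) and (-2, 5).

With u = (1, 4), v = (-2, 5):
u·v = 1·(-2) + 4·5 = (-2) + 20 = 18.
|u| = √(1² + 4²) = √17, |v| = √((-2)² + 5²) = √29, so |u||v| = √(17·29) = √493.
cos θ = (u·v)/(|u||v|) = 18/√493 ≈ 0.8107
Cosine distance = 1 - cos θ ≈ 1 - 0.8107 = 0.1893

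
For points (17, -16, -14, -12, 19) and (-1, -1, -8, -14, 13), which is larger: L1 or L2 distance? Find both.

L1 = |17 - (-1)| + |-16 - (-1)| + |-14 - (-8)| + |-12 - (-14)| + |19 - 13| = 18 + 15 + 6 + 2 + 6 = 47
L2 = √(18² + 15² + 6² + 2² + 6²) = √625 = 25
L1 ≥ L2 always (equality iff movement is along one axis); L1 > L2 here.
Ratio L1/L2 = 47/25 = 1.88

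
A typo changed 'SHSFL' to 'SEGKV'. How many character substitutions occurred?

Differing positions: 2, 3, 4, 5. Hamming distance = 4.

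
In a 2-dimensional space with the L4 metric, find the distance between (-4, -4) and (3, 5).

(Σ|x_i - y_i|^4)^(1/4) = (|-4 - 3|^4 + |-4 - 5|^4)^(1/4)
= (7^4 + 9^4)^(1/4) = (2401 + 6561)^(1/4) = (8962)^(1/4) ≈ 9.7297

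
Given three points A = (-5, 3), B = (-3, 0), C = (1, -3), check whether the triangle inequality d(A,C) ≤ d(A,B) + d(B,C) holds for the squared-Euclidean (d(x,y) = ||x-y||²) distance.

d(A,B) = 2² + 3² = 13, d(B,C) = 4² + 3² = 25, d(A,C) = 6² + 6² = 72.
d(A,C) = 72 > 13 + 25 = 38. Triangle inequality is VIOLATED. (Squared-Euclidean is not a metric — this is a counterexample.)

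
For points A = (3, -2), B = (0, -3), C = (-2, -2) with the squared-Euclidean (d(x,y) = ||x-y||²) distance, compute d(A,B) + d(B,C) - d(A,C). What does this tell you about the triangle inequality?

d(A,B) = 3² + 1² = 10, d(B,C) = 2² + 1² = 5, d(A,C) = 5² + 0² = 25.
d(A,B) + d(B,C) - d(A,C) = 10 + 5 - 25 = 15 - 25 = -10. This is < 0, so the triangle inequality FAILS for these points (squared-Euclidean is not a metric).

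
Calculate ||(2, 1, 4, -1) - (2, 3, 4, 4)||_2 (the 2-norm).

(Σ|x_i - y_i|^2)^(1/2) = (|2 - 2|^2 + |1 - 3|^2 + |4 - 4|^2 + |-1 - 4|^2)^(1/2)
= (0^2 + 2^2 + 0^2 + 5^2)^(1/2) = (0 + 4 + 0 + 25)^(1/2) = (29)^(1/2) ≈ 5.3852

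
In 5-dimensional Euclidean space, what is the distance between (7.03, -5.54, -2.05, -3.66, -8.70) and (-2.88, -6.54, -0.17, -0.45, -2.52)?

√(Σ(x_i - y_i)²) = √((7.03 - (-2.88))² + (-5.54 - (-6.54))² + (-2.05 - (-0.17))² + (-3.66 - (-0.45))² + (-8.7 - (-2.52))²)
= √(9.91² + 1² + (-1.88)² + (-3.21)² + (-6.18)²) = √(98.2081 + 1 + 3.5344 + 10.3041 + 38.1924) = √151.239 ≈ 12.2979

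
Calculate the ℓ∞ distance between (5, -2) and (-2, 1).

max(|x_i - y_i|) = max(|5 - (-2)|, |-2 - 1|) = max(7, 3) = 7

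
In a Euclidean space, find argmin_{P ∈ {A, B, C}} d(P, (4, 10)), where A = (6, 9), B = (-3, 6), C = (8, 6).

Distances: d(A) ≈ 2.2361, d(B) ≈ 8.0623, d(C) ≈ 5.6569. Nearest: A = (6, 9) with distance 2.2361.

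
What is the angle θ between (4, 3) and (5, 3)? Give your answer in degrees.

With u = (4, 3), v = (5, 3):
u·v = 4·5 + 3·3 = 20 + 9 = 29.
|u| = √(4² + 3²) = √25, |v| = √(5² + 3²) = √34, so |u||v| = √(25·34) = √850.
cos θ = (u·v)/(|u||v|) = 29/√850 ≈ 0.994692
θ = arccos(0.994692) ≈ 5.91°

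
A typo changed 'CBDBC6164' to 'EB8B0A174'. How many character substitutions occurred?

Differing positions: 1, 3, 5, 6, 8. Hamming distance = 5.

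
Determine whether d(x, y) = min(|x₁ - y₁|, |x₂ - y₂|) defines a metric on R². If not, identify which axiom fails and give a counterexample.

No. d fails identity of indiscernibles: take x = (-2, 0) and y = (-2, 6). Then d(x,y) = min(|-2 - (-2)|, |0 - 6|) = min(0, 6) = 0, yet x ≠ y.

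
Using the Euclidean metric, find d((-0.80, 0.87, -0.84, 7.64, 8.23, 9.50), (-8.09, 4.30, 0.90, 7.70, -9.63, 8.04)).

√(Σ(x_i - y_i)²) = √((-0.8 - (-8.09))² + (0.87 - 4.3)² + (-0.84 - 0.9)² + (7.64 - 7.7)² + (8.23 - (-9.63))² + (9.5 - 8.04)²)
= √(7.29² + (-3.43)² + (-1.74)² + (-0.06)² + 17.86² + 1.46²) = √(53.1441 + 11.7649 + 3.0276 + 0.0036 + 318.9796 + 2.1316) = √389.0514 ≈ 19.7244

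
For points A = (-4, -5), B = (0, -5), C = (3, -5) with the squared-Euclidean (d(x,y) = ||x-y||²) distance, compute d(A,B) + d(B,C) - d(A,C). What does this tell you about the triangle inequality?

d(A,B) = 4² + 0² = 16, d(B,C) = 3² + 0² = 9, d(A,C) = 7² + 0² = 49.
d(A,B) + d(B,C) - d(A,C) = 16 + 9 - 49 = 25 - 49 = -24. This is < 0, so the triangle inequality FAILS for these points (squared-Euclidean is not a metric).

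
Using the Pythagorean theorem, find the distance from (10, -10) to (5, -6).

√(Σ(x_i - y_i)²) = √((10 - 5)² + (-10 - (-6))²)
= √(5² + (-4)²) = √(25 + 16) = √41 ≈ 6.4031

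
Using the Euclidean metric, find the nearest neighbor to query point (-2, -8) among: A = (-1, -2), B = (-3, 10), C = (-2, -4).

Distances: d(A) ≈ 6.0828, d(B) ≈ 18.0278, d(C) = 4. Nearest: C = (-2, -4) with distance 4.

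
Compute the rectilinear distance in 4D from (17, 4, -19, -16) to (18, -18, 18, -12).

Σ|x_i - y_i| = |17 - 18| + |4 - (-18)| + |-19 - 18| + |-16 - (-12)| = 1 + 22 + 37 + 4 = 64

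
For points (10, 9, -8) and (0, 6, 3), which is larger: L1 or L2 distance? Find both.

L1 = |10 - 0| + |9 - 6| + |-8 - 3| = 10 + 3 + 11 = 24
L2 = √(10² + 3² + 11²) = √230 ≈ 15.1658
L1 ≥ L2 always (equality iff movement is along one axis); L1 > L2 here.
Ratio L1/L2 = 24/√230 ≈ 1.5825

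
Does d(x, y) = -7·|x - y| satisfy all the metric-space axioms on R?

No. With c = -7 < 0, d fails non-negativity: d(8, 10) = -7·|8 - 10| = -7·2 = -14 < 0.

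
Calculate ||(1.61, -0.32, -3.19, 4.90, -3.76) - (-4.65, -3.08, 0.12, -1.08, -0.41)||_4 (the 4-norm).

(Σ|x_i - y_i|^4)^(1/4) = (|1.61 - (-4.65)|^4 + |-0.32 - (-3.08)|^4 + |-3.19 - 0.12|^4 + |4.9 - (-1.08)|^4 + |-3.76 - (-0.41)|^4)^(1/4)
= (6.26^4 + 2.76^4 + 3.31^4 + 5.98^4 + 3.35^4)^(1/4) ≈ (1535.668 + 58.0278 + 120.0361 + 1278.8062 + 125.9445)^(1/4) = (3118.4826)^(1/4) ≈ 7.4728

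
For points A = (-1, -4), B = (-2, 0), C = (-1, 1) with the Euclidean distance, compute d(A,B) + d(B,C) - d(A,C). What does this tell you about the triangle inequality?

d(A,B) = √(1² + 4²) = √17 ≈ 4.1231, d(B,C) = √(1² + 1²) = √2 ≈ 1.4142, d(A,C) = √(0² + 5²) = √25 = 5.
d(A,B) + d(B,C) - d(A,C) = 4.1231 + 1.4142 - 5 = 5.5373 - 5 = 0.5373 (to 4 decimal places). This is ≥ 0, so the triangle inequality holds for these points.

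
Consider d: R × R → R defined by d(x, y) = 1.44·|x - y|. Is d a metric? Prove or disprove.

Yes. Since |x - y| is a metric on R and 1.44 > 0, the positive scalar multiple 1.44·|x - y| is also a metric: scaling by a positive constant preserves non-negativity, identity (d=0 ⟺ |x-y|=0 ⟺ x=y), symmetry, and the triangle inequality.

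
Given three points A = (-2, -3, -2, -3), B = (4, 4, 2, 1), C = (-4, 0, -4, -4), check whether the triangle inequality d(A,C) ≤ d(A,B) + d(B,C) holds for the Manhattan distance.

d(A,B) = 6 + 7 + 4 + 4 = 21, d(B,C) = 8 + 4 + 6 + 5 = 23, d(A,C) = 2 + 3 + 2 + 1 = 8.
d(A,C) = 8 ≤ 21 + 23 = 44. Triangle inequality is satisfied.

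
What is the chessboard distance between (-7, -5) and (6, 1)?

max(|x_i - y_i|) = max(|-7 - 6|, |-5 - 1|) = max(13, 6) = 13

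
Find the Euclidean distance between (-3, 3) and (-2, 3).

√(Σ(x_i - y_i)²) = √((-3 - (-2))² + (3 - 3)²)
= √((-1)² + 0²) = √(1 + 0) = √1 = 1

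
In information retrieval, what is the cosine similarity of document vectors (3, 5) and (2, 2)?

With u = (3, 5), v = (2, 2):
u·v = 3·2 + 5·2 = 6 + 10 = 16.
|u| = √(3² + 5²) = √34, |v| = √(2² + 2²) = √8, so |u||v| = √(34·8) = √272.
cos θ = (u·v)/(|u||v|) = 16/√272 ≈ 0.9701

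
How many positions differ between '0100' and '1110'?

Differing positions: 1, 3. Hamming distance = 2.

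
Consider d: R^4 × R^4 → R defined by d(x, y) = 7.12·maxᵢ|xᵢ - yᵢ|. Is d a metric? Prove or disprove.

Yes. The L∞ (Chebyshev) norm induces a metric on R^4, and multiplying a metric by a positive constant 7.12 > 0 preserves all four axioms: non-negativity (7.12·||x-y|| ≥ 0), identity (7.12·||x-y|| = 0 ⟺ ||x-y|| = 0 ⟺ x = y), symmetry (||x-y|| = ||y-x||), and the triangle inequality (7.12·||x-z|| ≤ 7.12·||x-y|| + 7.12·||y-z||). So d is a metric.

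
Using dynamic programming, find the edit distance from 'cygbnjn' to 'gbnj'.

Let D[i][j] be the edit distance between the first i characters of 'cygbnjn' and the first j characters of 'gbnj', with D[i][0] = i, D[0][j] = j, and D[i][j] = D[i-1][j-1] if the characters match, else 1 + min(D[i-1][j], D[i][j-1], D[i-1][j-1]). Filling the table (rows: prefixes of 'cygbnjn', columns: prefixes of 'gbnj'):
     ε  g  b  n  j
  ε  0  1  2  3  4
  c  1  1  2  3  4
  y  2  2  2  3  4
  g  3  2  3  3  4
  b  4  3  2  3  4
  n  5  4  3  2  3
  j  6  5  4  3  2
  n  7  6  5  4  3
The bottom-right entry gives D[7][4] = 3, so no sequence of fewer than 3 edits works. Backtracking through the table gives one optimal edit sequence (3 edits):
  cygbnjn → ygbnjn (del c @1)
  ygbnjn → gbnjn (del y @1)
  gbnjn → gbnj (del n @5)
Edit distance = 3.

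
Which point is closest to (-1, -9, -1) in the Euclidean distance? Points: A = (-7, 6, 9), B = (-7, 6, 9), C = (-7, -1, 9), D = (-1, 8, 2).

Distances: d(A) = 19, d(B) = 19, d(C) ≈ 14.1421, d(D) ≈ 17.2627. Nearest: C = (-7, -1, 9) with distance 14.1421.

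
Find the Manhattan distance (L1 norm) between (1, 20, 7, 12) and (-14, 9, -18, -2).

Σ|x_i - y_i| = |1 - (-14)| + |20 - 9| + |7 - (-18)| + |12 - (-2)| = 15 + 11 + 25 + 14 = 65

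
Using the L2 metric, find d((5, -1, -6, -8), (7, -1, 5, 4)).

√(Σ(x_i - y_i)²) = √((5 - 7)² + (-1 - (-1))² + (-6 - 5)² + (-8 - 4)²)
= √((-2)² + 0² + (-11)² + (-12)²) = √(4 + 0 + 121 + 144) = √269 ≈ 16.4012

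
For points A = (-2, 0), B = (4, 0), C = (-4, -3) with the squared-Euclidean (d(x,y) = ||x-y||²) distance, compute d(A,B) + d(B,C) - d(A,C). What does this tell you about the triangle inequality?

d(A,B) = 6² + 0² = 36, d(B,C) = 8² + 3² = 73, d(A,C) = 2² + 3² = 13.
d(A,B) + d(B,C) - d(A,C) = 36 + 73 - 13 = 109 - 13 = 96. This is ≥ 0, so the triangle inequality holds for these points.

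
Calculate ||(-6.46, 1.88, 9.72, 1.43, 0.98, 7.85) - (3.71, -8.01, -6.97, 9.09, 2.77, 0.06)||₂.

√(Σ(x_i - y_i)²) = √((-6.46 - 3.71)² + (1.88 - (-8.01))² + (9.72 - (-6.97))² + (1.43 - 9.09)² + (0.98 - 2.77)² + (7.85 - 0.06)²)
= √((-10.17)² + 9.89² + 16.69² + (-7.66)² + (-1.79)² + 7.79²) = √(103.4289 + 97.8121 + 278.5561 + 58.6756 + 3.2041 + 60.6841) = √602.3609 ≈ 24.543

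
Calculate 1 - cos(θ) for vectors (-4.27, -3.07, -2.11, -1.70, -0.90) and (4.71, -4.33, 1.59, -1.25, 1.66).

With u = (-4.27, -3.07, -2.11, -1.70, -0.90), v = (4.71, -4.33, 1.59, -1.25, 1.66):
u·v = (-4.27)·4.71 + (-3.07)·(-4.33) + (-2.11)·1.59 + (-1.7)·(-1.25) + (-0.9)·1.66 = (-20.1117) + 13.2931 + (-3.3549) + 2.125 + (-1.494) = -9.5425.
|u| = √((-4.27)² + (-3.07)² + (-2.11)² + (-1.7)² + (-0.9)²) = √(18.2329 + 9.4249 + 4.4521 + 2.89 + 0.81) = √35.8099, |v| = √(4.71² + (-4.33)² + 1.59² + (-1.25)² + 1.66²) = √(22.1841 + 18.7489 + 2.5281 + 1.5625 + 2.7556) = √47.7792.
cos θ = (u·v)/(|u||v|) = -9.5425/(√35.8099·√47.7792) ≈ -0.2307
Cosine distance = 1 - cos θ ≈ 1 - (-0.2307) = 1.2307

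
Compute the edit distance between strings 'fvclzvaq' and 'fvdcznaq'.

Let D[i][j] be the edit distance between the first i characters of 'fvclzvaq' and the first j characters of 'fvdcznaq', with D[i][0] = i, D[0][j] = j, and D[i][j] = D[i-1][j-1] if the characters match, else 1 + min(D[i-1][j], D[i][j-1], D[i-1][j-1]). Filling the table (rows: prefixes of 'fvclzvaq', columns: prefixes of 'fvdcznaq'):
     ε  f  v  d  c  z  n  a  q
  ε  0  1  2  3  4  5  6  7  8
  f  1  0  1  2  3  4  5  6  7
  v  2  1  0  1  2  3  4  5  6
  c  3  2  1  1  1  2  3  4  5
  l  4  3  2  2  2  2  3  4  5
  z  5  4  3  3  3  2  3  4  5
  v  6  5  4  4  4  3  3  4  5
  a  7  6  5  5  5  4  4  3  4
  q  8  7  6  6  6  5  5  4  3
The bottom-right entry gives D[8][8] = 3, so no sequence of fewer than 3 edits works. Backtracking through the table gives one optimal edit sequence (3 edits):
  fvclzvaq → fvdlzvaq (sub c→d @3)
  fvdlzvaq → fvdczvaq (sub l→c @4)
  fvdczvaq → fvdcznaq (sub v→n @6)
Edit distance = 3.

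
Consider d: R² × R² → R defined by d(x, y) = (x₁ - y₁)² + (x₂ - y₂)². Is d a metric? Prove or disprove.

No. The squared Euclidean distance fails the triangle inequality. Counterexample: x = (0, 0), y = (2, 4), z = (4, 8). d(x,z) = 4² + 8² = 80, but d(x,y) + d(y,z) = (2² + 4²) + (2² + 4²) = 20 + 20 = 40. Since 80 > 40, the triangle inequality is violated. (Note: √d, the ordinary Euclidean distance, IS a metric.)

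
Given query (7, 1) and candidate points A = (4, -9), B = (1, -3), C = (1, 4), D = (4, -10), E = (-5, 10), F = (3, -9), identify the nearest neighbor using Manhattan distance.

Distances: d(A) = 13, d(B) = 10, d(C) = 9, d(D) = 14, d(E) = 21, d(F) = 14. Nearest: C = (1, 4) with distance 9.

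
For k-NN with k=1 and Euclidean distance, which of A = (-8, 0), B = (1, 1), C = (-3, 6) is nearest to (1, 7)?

Distances: d(A) ≈ 11.4018, d(B) = 6, d(C) ≈ 4.1231. Nearest: C = (-3, 6) with distance 4.1231.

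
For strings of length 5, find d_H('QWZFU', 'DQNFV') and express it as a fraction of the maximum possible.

Differing positions: 1, 2, 3, 5. Hamming distance = 4. The maximum possible Hamming distance for length-5 strings is 5, so d_H/5 = 4/5 = 0.8.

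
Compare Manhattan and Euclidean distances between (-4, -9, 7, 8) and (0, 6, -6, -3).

L1 = |-4 - 0| + |-9 - 6| + |7 - (-6)| + |8 - (-3)| = 4 + 15 + 13 + 11 = 43
L2 = √(4² + 15² + 13² + 11²) = √531 ≈ 23.0434
L1 ≥ L2 always (equality iff movement is along one axis); L1 > L2 here.
Ratio L1/L2 = 43/√531 ≈ 1.866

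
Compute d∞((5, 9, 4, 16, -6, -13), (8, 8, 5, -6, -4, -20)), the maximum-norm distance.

max(|x_i - y_i|) = max(|5 - 8|, |9 - 8|, |4 - 5|, |16 - (-6)|, |-6 - (-4)|, |-13 - (-20)|) = max(3, 1, 1, 22, 2, 7) = 22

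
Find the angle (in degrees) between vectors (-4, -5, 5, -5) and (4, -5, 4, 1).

With u = (-4, -5, 5, -5), v = (4, -5, 4, 1):
u·v = (-4)·4 + (-5)·(-5) + 5·4 + (-5)·1 = (-16) + 25 + 20 + (-5) = 24.
|u| = √((-4)² + (-5)² + 5² + (-5)²) = √91, |v| = √(4² + (-5)² + 4² + 1²) = √58, so |u||v| = √(91·58) = √5278.
cos θ = (u·v)/(|u||v|) = 24/√5278 ≈ 0.330352
θ = arccos(0.330352) ≈ 70.71°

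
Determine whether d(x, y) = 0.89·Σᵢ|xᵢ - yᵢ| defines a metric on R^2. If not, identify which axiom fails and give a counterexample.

Yes. The L1 (Manhattan) norm induces a metric on R^2, and multiplying a metric by a positive constant 0.89 > 0 preserves all four axioms: non-negativity (0.89·||x-y|| ≥ 0), identity (0.89·||x-y|| = 0 ⟺ ||x-y|| = 0 ⟺ x = y), symmetry (||x-y|| = ||y-x||), and the triangle inequality (0.89·||x-z|| ≤ 0.89·||x-y|| + 0.89·||y-z||). So d is a metric.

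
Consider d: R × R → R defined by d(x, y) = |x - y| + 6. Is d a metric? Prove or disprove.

No. d fails identity of indiscernibles (specifically d(x,x) = 0): d(-8, -8) = |-8 - (-8)| + 6 = 0 + 6 = 6 ≠ 0.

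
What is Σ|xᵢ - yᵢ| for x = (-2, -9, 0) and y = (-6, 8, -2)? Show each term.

Σ|x_i - y_i| = |-2 - (-6)| + |-9 - 8| + |0 - (-2)| = 4 + 17 + 2 = 23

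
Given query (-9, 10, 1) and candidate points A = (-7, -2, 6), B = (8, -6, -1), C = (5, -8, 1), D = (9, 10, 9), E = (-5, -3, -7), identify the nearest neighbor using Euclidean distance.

Distances: d(A) ≈ 13.1529, d(B) ≈ 23.4307, d(C) ≈ 22.8035, d(D) ≈ 19.6977, d(E) ≈ 15.7797. Nearest: A = (-7, -2, 6) with distance 13.1529.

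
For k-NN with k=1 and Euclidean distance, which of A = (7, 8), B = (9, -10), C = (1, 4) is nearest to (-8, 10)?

Distances: d(A) ≈ 15.1327, d(B) ≈ 26.2488, d(C) ≈ 10.8167. Nearest: C = (1, 4) with distance 10.8167.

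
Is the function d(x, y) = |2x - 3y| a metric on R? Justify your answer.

No. d fails symmetry: d(6, 2) = |2·6 - 3·2| = |6| = 6, but d(2, 6) = |2·2 - 3·6| = |-14| = 14. Since 6 ≠ 14, d(x,y) ≠ d(y,x) in general.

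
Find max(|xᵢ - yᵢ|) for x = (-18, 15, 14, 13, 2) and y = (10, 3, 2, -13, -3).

max(|x_i - y_i|) = max(|-18 - 10|, |15 - 3|, |14 - 2|, |13 - (-13)|, |2 - (-3)|) = max(28, 12, 12, 26, 5) = 28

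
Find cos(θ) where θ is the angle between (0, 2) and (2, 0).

With u = (0, 2), v = (2, 0):
u·v = 0·2 + 2·0 = 0 + 0 = 0.
|u| = √(0² + 2²) = √4, |v| = √(2² + 0²) = √4, so |u||v| = √(4·4) = √16 = 4.
cos θ = (u·v)/(|u||v|) = 0/4 = 0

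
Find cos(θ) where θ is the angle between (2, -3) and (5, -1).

With u = (2, -3), v = (5, -1):
u·v = 2·5 + (-3)·(-1) = 10 + 3 = 13.
|u| = √(2² + (-3)²) = √13, |v| = √(5² + (-1)²) = √26, so |u||v| = √(13·26) = √338.
cos θ = (u·v)/(|u||v|) = 13/√338 ≈ 0.7071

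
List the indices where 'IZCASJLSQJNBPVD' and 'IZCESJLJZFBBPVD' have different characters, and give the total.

Differing positions: 4, 8, 9, 10, 11. Hamming distance = 5.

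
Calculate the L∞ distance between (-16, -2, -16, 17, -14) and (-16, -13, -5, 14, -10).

max(|x_i - y_i|) = max(|-16 - (-16)|, |-2 - (-13)|, |-16 - (-5)|, |17 - 14|, |-14 - (-10)|) = max(0, 11, 11, 3, 4) = 11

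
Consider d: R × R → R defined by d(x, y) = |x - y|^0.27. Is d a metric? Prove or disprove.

Yes. With 0 < p = 0.27 ≤ 1, d(x,y) = |x-y|^0.27 is a metric on R. Non-negativity and symmetry are immediate; |x-y|^0.27 = 0 ⟺ |x-y| = 0 ⟺ x = y. For the triangle inequality, the function t ↦ t^0.27 is subadditive on [0,∞) when p ≤ 1, so |x-z|^0.27 ≤ (|x-y| + |y-z|)^0.27 ≤ |x-y|^0.27 + |y-z|^0.27.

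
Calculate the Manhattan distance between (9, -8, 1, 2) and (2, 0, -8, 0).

Σ|x_i - y_i| = |9 - 2| + |-8 - 0| + |1 - (-8)| + |2 - 0| = 7 + 8 + 9 + 2 = 26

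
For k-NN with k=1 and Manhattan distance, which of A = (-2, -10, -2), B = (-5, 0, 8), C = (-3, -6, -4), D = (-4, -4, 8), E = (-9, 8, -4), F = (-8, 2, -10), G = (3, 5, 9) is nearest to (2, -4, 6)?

Distances: d(A) = 18, d(B) = 13, d(C) = 17, d(D) = 8, d(E) = 33, d(F) = 32, d(G) = 13. Nearest: D = (-4, -4, 8) with distance 8.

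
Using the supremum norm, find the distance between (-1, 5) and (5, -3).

max(|x_i - y_i|) = max(|-1 - 5|, |5 - (-3)|) = max(6, 8) = 8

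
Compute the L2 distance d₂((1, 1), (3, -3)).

√(Σ(x_i - y_i)²) = √((1 - 3)² + (1 - (-3))²)
= √((-2)² + 4²) = √(4 + 16) = √20 ≈ 4.4721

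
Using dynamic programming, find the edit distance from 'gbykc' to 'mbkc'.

Let D[i][j] be the edit distance between the first i characters of 'gbykc' and the first j characters of 'mbkc', with D[i][0] = i, D[0][j] = j, and D[i][j] = D[i-1][j-1] if the characters match, else 1 + min(D[i-1][j], D[i][j-1], D[i-1][j-1]). Filling the table (rows: prefixes of 'gbykc', columns: prefixes of 'mbkc'):
     ε  m  b  k  c
  ε  0  1  2  3  4
  g  1  1  2  3  4
  b  2  2  1  2  3
  y  3  3  2  2  3
  k  4  4  3  2  3
  c  5  5  4  3  2
The bottom-right entry gives D[5][4] = 2, so no sequence of fewer than 2 edits works. Backtracking through the table gives one optimal edit sequence (2 edits):
  gbykc → mbykc (sub g→m @1)
  mbykc → mbkc (del y @3)
Edit distance = 2.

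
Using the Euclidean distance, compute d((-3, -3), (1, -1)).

(Σ|x_i - y_i|^2)^(1/2) = (|-3 - 1|^2 + |-3 - (-1)|^2)^(1/2)
= (4^2 + 2^2)^(1/2) = (16 + 4)^(1/2) = (20)^(1/2) ≈ 4.4721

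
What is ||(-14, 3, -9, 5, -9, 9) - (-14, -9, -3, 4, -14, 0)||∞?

max(|x_i - y_i|) = max(|-14 - (-14)|, |3 - (-9)|, |-9 - (-3)|, |5 - 4|, |-9 - (-14)|, |9 - 0|) = max(0, 12, 6, 1, 5, 9) = 12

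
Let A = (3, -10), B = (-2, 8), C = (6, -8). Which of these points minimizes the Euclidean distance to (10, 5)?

Distances: d(A) ≈ 16.5529, d(B) ≈ 12.3693, d(C) ≈ 13.6015. Nearest: B = (-2, 8) with distance 12.3693.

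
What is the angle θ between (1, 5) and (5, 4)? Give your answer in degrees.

With u = (1, 5), v = (5, 4):
u·v = 1·5 + 5·4 = 5 + 20 = 25.
|u| = √(1² + 5²) = √26, |v| = √(5² + 4²) = √41, so |u||v| = √(26·41) = √1066.
cos θ = (u·v)/(|u||v|) = 25/√1066 ≈ 0.765705
θ = arccos(0.765705) ≈ 40.03°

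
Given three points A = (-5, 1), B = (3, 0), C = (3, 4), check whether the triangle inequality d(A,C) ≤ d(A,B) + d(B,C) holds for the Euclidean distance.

d(A,B) = √(8² + 1²) = √65 ≈ 8.0623, d(B,C) = √(0² + 4²) = √16 = 4, d(A,C) = √(8² + 3²) = √73 ≈ 8.544.
d(A,C) ≈ 8.544 ≤ 8.0623 + 4 = 12.0623. Triangle inequality is satisfied.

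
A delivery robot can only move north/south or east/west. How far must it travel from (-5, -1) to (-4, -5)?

Σ|x_i - y_i| = |-5 - (-4)| + |-1 - (-5)| = 1 + 4 = 5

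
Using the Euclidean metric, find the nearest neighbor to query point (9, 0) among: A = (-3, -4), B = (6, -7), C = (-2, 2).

Distances: d(A) ≈ 12.6491, d(B) ≈ 7.6158, d(C) ≈ 11.1803. Nearest: B = (6, -7) with distance 7.6158.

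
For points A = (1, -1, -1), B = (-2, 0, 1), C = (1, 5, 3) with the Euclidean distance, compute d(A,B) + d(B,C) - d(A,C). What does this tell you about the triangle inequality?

d(A,B) = √(3² + 1² + 2²) = √14 ≈ 3.7417, d(B,C) = √(3² + 5² + 2²) = √38 ≈ 6.1644, d(A,C) = √(0² + 6² + 4²) = √52 ≈ 7.2111.
d(A,B) + d(B,C) - d(A,C) = 3.7417 + 6.1644 - 7.2111 = 9.9061 - 7.2111 = 2.695 (to 4 decimal places). This is ≥ 0, so the triangle inequality holds for these points.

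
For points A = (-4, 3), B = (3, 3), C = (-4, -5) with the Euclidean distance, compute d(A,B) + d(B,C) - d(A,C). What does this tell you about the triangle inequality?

d(A,B) = √(7² + 0²) = √49 = 7, d(B,C) = √(7² + 8²) = √113 ≈ 10.6301, d(A,C) = √(0² + 8²) = √64 = 8.
d(A,B) + d(B,C) - d(A,C) = 7 + 10.6301 - 8 = 17.6301 - 8 = 9.6301 (to 4 decimal places). This is ≥ 0, so the triangle inequality holds for these points.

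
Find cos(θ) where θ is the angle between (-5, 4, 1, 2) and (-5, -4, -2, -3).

With u = (-5, 4, 1, 2), v = (-5, -4, -2, -3):
u·v = (-5)·(-5) + 4·(-4) + 1·(-2) + 2·(-3) = 25 + (-16) + (-2) + (-6) = 1.
|u| = √((-5)² + 4² + 1² + 2²) = √46, |v| = √((-5)² + (-4)² + (-2)² + (-3)²) = √54, so |u||v| = √(46·54) = √2484.
cos θ = (u·v)/(|u||v|) = 1/√2484 ≈ 0.0201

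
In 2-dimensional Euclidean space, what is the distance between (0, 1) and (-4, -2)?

√(Σ(x_i - y_i)²) = √((0 - (-4))² + (1 - (-2))²)
= √(4² + 3²) = √(16 + 9) = √25 = 5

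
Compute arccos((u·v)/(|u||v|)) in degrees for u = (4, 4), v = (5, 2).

With u = (4, 4), v = (5, 2):
u·v = 4·5 + 4·2 = 20 + 8 = 28.
|u| = √(4² + 4²) = √32, |v| = √(5² + 2²) = √29, so |u||v| = √(32·29) = √928.
cos θ = (u·v)/(|u||v|) = 28/√928 ≈ 0.919145
θ = arccos(0.919145) ≈ 23.2°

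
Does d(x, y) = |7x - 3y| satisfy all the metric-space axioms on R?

No. d fails symmetry: d(1, 2) = |7·1 - 3·2| = |1| = 1, but d(2, 1) = |7·2 - 3·1| = |11| = 11. Since 1 ≠ 11, d(x,y) ≠ d(y,x) in general.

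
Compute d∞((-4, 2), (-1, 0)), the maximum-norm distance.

max(|x_i - y_i|) = max(|-4 - (-1)|, |2 - 0|) = max(3, 2) = 3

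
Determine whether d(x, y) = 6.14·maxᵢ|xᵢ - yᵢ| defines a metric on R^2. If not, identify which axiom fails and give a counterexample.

Yes. The L∞ (Chebyshev) norm induces a metric on R^2, and multiplying a metric by a positive constant 6.14 > 0 preserves all four axioms: non-negativity (6.14·||x-y|| ≥ 0), identity (6.14·||x-y|| = 0 ⟺ ||x-y|| = 0 ⟺ x = y), symmetry (||x-y|| = ||y-x||), and the triangle inequality (6.14·||x-z|| ≤ 6.14·||x-y|| + 6.14·||y-z||). So d is a metric.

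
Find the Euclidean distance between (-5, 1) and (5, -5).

√(Σ(x_i - y_i)²) = √((-5 - 5)² + (1 - (-5))²)
= √((-10)² + 6²) = √(100 + 36) = √136 ≈ 11.6619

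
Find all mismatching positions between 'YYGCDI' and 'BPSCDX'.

Differing positions: 1, 2, 3, 6. Hamming distance = 4.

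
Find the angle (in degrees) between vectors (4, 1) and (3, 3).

With u = (4, 1), v = (3, 3):
u·v = 4·3 + 1·3 = 12 + 3 = 15.
|u| = √(4² + 1²) = √17, |v| = √(3² + 3²) = √18, so |u||v| = √(17·18) = √306.
cos θ = (u·v)/(|u||v|) = 15/√306 ≈ 0.857493
θ = arccos(0.857493) ≈ 30.96°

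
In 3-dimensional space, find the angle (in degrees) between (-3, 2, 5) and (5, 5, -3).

With u = (-3, 2, 5), v = (5, 5, -3):
u·v = (-3)·5 + 2·5 + 5·(-3) = (-15) + 10 + (-15) = -20.
|u| = √((-3)² + 2² + 5²) = √38, |v| = √(5² + 5² + (-3)²) = √59, so |u||v| = √(38·59) = √2242.
cos θ = (u·v)/(|u||v|) = -20/√2242 ≈ -0.422389
θ = arccos(-0.422389) ≈ 114.99°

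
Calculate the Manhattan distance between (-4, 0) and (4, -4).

Σ|x_i - y_i| = |-4 - 4| + |0 - (-4)| = 8 + 4 = 12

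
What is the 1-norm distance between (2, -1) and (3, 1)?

Σ|x_i - y_i| = |2 - 3| + |-1 - 1| = 1 + 2 = 3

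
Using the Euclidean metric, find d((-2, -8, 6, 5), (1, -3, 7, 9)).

√(Σ(x_i - y_i)²) = √((-2 - 1)² + (-8 - (-3))² + (6 - 7)² + (5 - 9)²)
= √((-3)² + (-5)² + (-1)² + (-4)²) = √(9 + 25 + 1 + 16) = √51 ≈ 7.1414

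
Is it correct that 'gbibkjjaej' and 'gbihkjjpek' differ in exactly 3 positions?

Differing positions: 4, 8, 10. Hamming distance = 3, so the claim is true.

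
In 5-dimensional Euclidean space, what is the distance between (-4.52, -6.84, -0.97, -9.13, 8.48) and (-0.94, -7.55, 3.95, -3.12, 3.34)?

√(Σ(x_i - y_i)²) = √((-4.52 - (-0.94))² + (-6.84 - (-7.55))² + (-0.97 - 3.95)² + (-9.13 - (-3.12))² + (8.48 - 3.34)²)
= √((-3.58)² + 0.71² + (-4.92)² + (-6.01)² + 5.14²) = √(12.8164 + 0.5041 + 24.2064 + 36.1201 + 26.4196) = √100.0666 ≈ 10.0033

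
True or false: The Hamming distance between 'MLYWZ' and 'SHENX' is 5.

Differing positions: 1, 2, 3, 4, 5. Hamming distance = 5, so the claim is true.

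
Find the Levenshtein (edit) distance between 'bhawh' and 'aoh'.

Let D[i][j] be the edit distance between the first i characters of 'bhawh' and the first j characters of 'aoh', with D[i][0] = i, D[0][j] = j, and D[i][j] = D[i-1][j-1] if the characters match, else 1 + min(D[i-1][j], D[i][j-1], D[i-1][j-1]). Filling the table (rows: prefixes of 'bhawh', columns: prefixes of 'aoh'):
     ε  a  o  h
  ε  0  1  2  3
  b  1  1  2  3
  h  2  2  2  2
  a  3  2  3  3
  w  4  3  3  4
  h  5  4  4  3
The bottom-right entry gives D[5][3] = 3, so no sequence of fewer than 3 edits works. Backtracking through the table gives one optimal edit sequence (3 edits):
  bhawh → hawh (del b @1)
  hawh → awh (del h @1)
  awh → aoh (sub w→o @2)
Edit distance = 3.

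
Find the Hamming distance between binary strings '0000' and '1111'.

Differing positions: 1, 2, 3, 4. Hamming distance = 4.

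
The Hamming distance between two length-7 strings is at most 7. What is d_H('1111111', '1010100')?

Differing positions: 2, 4, 6, 7. Hamming distance = 4. The maximum possible Hamming distance for length-7 strings is 7, so d_H/7 = 4/7 ≈ 0.5714.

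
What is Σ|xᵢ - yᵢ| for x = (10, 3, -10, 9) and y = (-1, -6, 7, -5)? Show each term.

Σ|x_i - y_i| = |10 - (-1)| + |3 - (-6)| + |-10 - 7| + |9 - (-5)| = 11 + 9 + 17 + 14 = 51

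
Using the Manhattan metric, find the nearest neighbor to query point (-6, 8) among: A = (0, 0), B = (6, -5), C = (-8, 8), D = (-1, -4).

Distances: d(A) = 14, d(B) = 25, d(C) = 2, d(D) = 17. Nearest: C = (-8, 8) with distance 2.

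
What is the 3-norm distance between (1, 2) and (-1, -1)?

(Σ|x_i - y_i|^3)^(1/3) = (|1 - (-1)|^3 + |2 - (-1)|^3)^(1/3)
= (2^3 + 3^3)^(1/3) = (8 + 27)^(1/3) = (35)^(1/3) ≈ 3.2711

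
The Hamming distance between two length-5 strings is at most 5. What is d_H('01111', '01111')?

Differing positions: none. Hamming distance = 0. The maximum possible Hamming distance for length-5 strings is 5, so d_H/5 = 0/5 = 0.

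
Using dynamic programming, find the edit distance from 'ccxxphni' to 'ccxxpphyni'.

Let D[i][j] be the edit distance between the first i characters of 'ccxxphni' and the first j characters of 'ccxxpphyni', with D[i][0] = i, D[0][j] = j, and D[i][j] = D[i-1][j-1] if the characters match, else 1 + min(D[i-1][j], D[i][j-1], D[i-1][j-1]). Filling the table (rows: prefixes of 'ccxxphni', columns: prefixes of 'ccxxpphyni'):
     ε  c  c  x  x  p  p  h  y  n  i
  ε  0  1  2  3  4  5  6  7  8  9 10
  c  1  0  1  2  3  4  5  6  7  8  9
  c  2  1  0  1  2  3  4  5  6  7  8
  x  3  2  1  0  1  2  3  4  5  6  7
  x  4  3  2  1  0  1  2  3  4  5  6
  p  5  4  3  2  1  0  1  2  3  4  5
  h  6  5  4  3  2  1  1  1  2  3  4
  n  7  6  5  4  3  2  2  2  2  2  3
  i  8  7  6  5  4  3  3  3  3  3  2
The bottom-right entry gives D[8][10] = 2, so no sequence of fewer than 2 edits works. Backtracking through the table gives one optimal edit sequence (2 edits):
  ccxxphni → ccxxpphni (ins p @5)
  ccxxpphni → ccxxpphyni (ins y @8)
Edit distance = 2.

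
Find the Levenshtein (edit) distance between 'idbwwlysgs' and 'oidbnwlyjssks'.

Let D[i][j] be the edit distance between the first i characters of 'idbwwlysgs' and the first j characters of 'oidbnwlyjssks', with D[i][0] = i, D[0][j] = j, and D[i][j] = D[i-1][j-1] if the characters match, else 1 + min(D[i-1][j], D[i][j-1], D[i-1][j-1]). Filling the table (rows: prefixes of 'idbwwlysgs', columns: prefixes of 'oidbnwlyjssks'):
     ε  o  i  d  b  n  w  l  y  j  s  s  k  s
  ε  0  1  2  3  4  5  6  7  8  9 10 11 12 13
  i  1  1  1  2  3  4  5  6  7  8  9 10 11 12
  d  2  2  2  1  2  3  4  5  6  7  8  9 10 11
  b  3  3  3  2  1  2  3  4  5  6  7  8  9 10
  w  4  4  4  3  2  2  2  3  4  5  6  7  8  9
  w  5  5  5  4  3  3  2  3  4  5  6  7  8  9
  l  6  6  6  5  4  4  3  2  3  4  5  6  7  8
  y  7  7  7  6  5  5  4  3  2  3  4  5  6  7
  s  8  8  8  7  6  6  5  4  3  3  3  4  5  6
  g  9  9  9  8  7  7  6  5  4  4  4  4  5  6
  s 10 10 10  9  8  8  7  6  5  5  4  4  5  5
The bottom-right entry gives D[10][13] = 5, so no sequence of fewer than 5 edits works. Backtracking through the table gives one optimal edit sequence (5 edits):
  idbwwlysgs → oidbwwlysgs (ins o @1)
  oidbwwlysgs → oidbnwlysgs (sub w→n @5)
  oidbnwlysgs → oidbnwlyjsgs (ins j @9)
  oidbnwlyjsgs → oidbnwlyjssgs (ins s @10)
  oidbnwlyjssgs → oidbnwlyjssks (sub g→k @12)
Edit distance = 5.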